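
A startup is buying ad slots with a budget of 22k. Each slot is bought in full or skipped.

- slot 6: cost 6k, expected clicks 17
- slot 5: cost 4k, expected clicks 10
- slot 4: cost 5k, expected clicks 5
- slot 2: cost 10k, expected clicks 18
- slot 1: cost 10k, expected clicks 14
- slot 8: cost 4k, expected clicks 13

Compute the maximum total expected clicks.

This is an integer program with binary decision variables.
Take slot 6, slot 2, and slot 8: cost 6 + 10 + 4 = 20 ≤ 22, expected clicks 17 + 18 + 13 = 48.
No other feasible combination does better.

48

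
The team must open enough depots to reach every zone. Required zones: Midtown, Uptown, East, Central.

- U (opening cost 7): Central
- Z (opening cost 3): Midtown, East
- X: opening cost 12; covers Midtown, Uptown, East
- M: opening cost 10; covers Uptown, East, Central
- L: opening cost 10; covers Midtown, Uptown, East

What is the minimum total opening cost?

13

Choose Z and M: together they cover Midtown, Uptown, East, Central — every zone.
Total opening cost: 3 + 10 = 13.
No cover costs less than 13.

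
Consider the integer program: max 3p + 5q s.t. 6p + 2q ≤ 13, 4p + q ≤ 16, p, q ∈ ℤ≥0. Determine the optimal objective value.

Relaxing integrality, the LP optimum is 32.50 at (p,q) = (0, 6.5), which is not an integer point.
(p,q)=(0,6): 6·0+2·6=12≤13, 4·0+1·6=6≤16, objective 30.
(p,q)=(0,5): 6·0+2·5=10≤13, 4·0+1·5=5≤16, objective 25.
No feasible integer point exceeds 30.

30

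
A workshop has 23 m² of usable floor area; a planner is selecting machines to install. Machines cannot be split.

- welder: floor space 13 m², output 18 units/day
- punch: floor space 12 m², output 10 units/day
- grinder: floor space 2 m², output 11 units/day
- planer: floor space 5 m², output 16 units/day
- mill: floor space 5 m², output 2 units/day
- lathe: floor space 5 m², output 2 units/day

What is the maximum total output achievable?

Allowing fractional choices, the relaxed optimum would be about 47.5, but machines are indivisible.
punch + grinder + planer: floor space 12 + 2 + 5 = 19 ≤ 23, output 10 + 11 + 16 = 37.
welder + grinder + planer: floor space 13 + 2 + 5 = 20 ≤ 23, output 18 + 11 + 16 = 45.
Best is welder, grinder, and planer with total output 45.

45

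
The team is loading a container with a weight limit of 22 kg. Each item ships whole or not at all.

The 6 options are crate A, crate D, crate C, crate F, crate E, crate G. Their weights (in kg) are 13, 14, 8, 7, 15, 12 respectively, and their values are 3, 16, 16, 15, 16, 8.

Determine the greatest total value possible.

Allowing fractional choices, the relaxed optimum would be about 39.0, but items are indivisible.
crate D + crate F: weight 14 + 7 = 21 ≤ 22, value 16 + 15 = 31.
crate C + crate F: weight 8 + 7 = 15 ≤ 22, value 16 + 15 = 31.
crate D + crate C: weight 14 + 8 = 22 ≤ 22, value 16 + 16 = 32.
Best is crate D and crate C with total value 32.

32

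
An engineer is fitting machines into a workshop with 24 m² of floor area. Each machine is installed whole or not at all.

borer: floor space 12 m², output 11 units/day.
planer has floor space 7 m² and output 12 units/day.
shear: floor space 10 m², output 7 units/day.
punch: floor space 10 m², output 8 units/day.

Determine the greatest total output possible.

Allowing fractional choices, the relaxed optimum would be about 27.0, but machines are indivisible.
borer + planer: floor space 12 + 7 = 19 ≤ 24, output 11 + 12 = 23.
planer + punch: floor space 7 + 10 = 17 ≤ 24, output 12 + 8 = 20.
planer + shear: floor space 7 + 10 = 17 ≤ 24, output 12 + 7 = 19.
Best is borer and planer with total output 23.

23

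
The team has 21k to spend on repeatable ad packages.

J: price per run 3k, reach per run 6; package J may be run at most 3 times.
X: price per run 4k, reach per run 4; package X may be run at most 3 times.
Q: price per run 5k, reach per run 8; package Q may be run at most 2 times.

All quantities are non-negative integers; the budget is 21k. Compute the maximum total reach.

Take 3×J and 2×Q: price 19 ≤ 21, reach 3·6 + 2·8 = 34.
J has the best ratio (6/3) and is taken to its limit of 3; remaining capacity is filled optimally with the others.

34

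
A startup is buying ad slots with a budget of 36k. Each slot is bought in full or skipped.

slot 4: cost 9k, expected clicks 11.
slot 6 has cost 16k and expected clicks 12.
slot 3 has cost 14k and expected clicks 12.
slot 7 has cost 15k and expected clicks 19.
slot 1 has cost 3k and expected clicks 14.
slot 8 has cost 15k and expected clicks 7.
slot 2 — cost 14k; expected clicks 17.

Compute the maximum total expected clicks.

50

slot 3 + slot 7 + slot 1: cost 14 + 15 + 3 = 32 ≤ 36, expected clicks 12 + 19 + 14 = 45.
slot 7 + slot 1 + slot 2: cost 15 + 3 + 14 = 32 ≤ 36, expected clicks 19 + 14 + 17 = 50.
slot 6 + slot 7 + slot 1: cost 16 + 15 + 3 = 34 ≤ 36, expected clicks 12 + 19 + 14 = 45.
Best is slot 7, slot 1, and slot 2 with total expected clicks 50.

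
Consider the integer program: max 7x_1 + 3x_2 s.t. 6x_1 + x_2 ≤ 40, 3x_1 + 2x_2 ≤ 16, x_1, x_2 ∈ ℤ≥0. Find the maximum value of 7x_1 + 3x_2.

35

Relaxing integrality, the LP optimum is 37.33 at (x_1,x_2) = (5.33, 0), which is not an integer point.
(x_1,x_2)=(5,0): 6·5+1·0=30≤40, 3·5+2·0=15≤16, objective 35.
(x_1,x_2)=(4,1): 6·4+1·1=25≤40, 3·4+2·1=14≤16, objective 31.
No feasible integer point exceeds 35.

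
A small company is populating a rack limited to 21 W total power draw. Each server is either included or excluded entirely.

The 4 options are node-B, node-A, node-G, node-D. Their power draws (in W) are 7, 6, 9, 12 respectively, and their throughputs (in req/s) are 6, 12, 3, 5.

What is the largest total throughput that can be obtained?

18

This is an integer program with binary decision variables.
Allowing fractional choices, the relaxed optimum would be about 21.3, but servers are indivisible.
node-A + node-G: power draw 6 + 9 = 15 ≤ 21, throughput 12 + 3 = 15.
node-A + node-D: power draw 6 + 12 = 18 ≤ 21, throughput 12 + 5 = 17.
node-B + node-A: power draw 7 + 6 = 13 ≤ 21, throughput 6 + 12 = 18.
Best is node-B and node-A with total throughput 18.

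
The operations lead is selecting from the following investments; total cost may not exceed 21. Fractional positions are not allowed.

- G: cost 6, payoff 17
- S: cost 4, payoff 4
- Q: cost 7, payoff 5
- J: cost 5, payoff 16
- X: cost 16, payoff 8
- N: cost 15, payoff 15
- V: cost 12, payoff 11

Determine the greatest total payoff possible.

Allowing fractional choices, the relaxed optimum would be about 43.0, but investments are indivisible.
G + Q + J: cost 6 + 7 + 5 = 18 ≤ 21, payoff 17 + 5 + 16 = 38.
G + J: cost 6 + 5 = 11 ≤ 21, payoff 17 + 16 = 33.
G + S + J: cost 6 + 4 + 5 = 15 ≤ 21, payoff 17 + 4 + 16 = 37.
Best is G, Q, and J with total payoff 38.

38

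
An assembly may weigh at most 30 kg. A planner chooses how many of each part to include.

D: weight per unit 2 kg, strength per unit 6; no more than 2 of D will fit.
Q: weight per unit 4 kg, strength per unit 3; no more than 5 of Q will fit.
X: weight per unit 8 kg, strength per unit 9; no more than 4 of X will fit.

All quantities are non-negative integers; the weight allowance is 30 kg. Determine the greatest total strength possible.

39

1×D, 1×Q, and 3×X: weight 30 ≤ 30, strength 1·6 + 1·3 + 3·9 = 36.
2×D and 3×X: weight 28 ≤ 30, strength 2·6 + 3·9 = 39.
Best is 39.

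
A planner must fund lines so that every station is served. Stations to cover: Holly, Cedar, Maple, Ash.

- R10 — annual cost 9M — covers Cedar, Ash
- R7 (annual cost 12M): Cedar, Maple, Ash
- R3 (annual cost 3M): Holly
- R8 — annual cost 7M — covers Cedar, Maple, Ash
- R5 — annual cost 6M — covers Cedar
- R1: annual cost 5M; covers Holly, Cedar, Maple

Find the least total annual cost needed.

The greedy cost-per-new-station heuristic would pick R1 and R8 for 12, but a cheaper cover exists.
Choose R3 and R8: together they cover Holly, Cedar, Maple, Ash — every station.
Total annual cost: 3 + 7 = 10.
No cover costs less than 10.

10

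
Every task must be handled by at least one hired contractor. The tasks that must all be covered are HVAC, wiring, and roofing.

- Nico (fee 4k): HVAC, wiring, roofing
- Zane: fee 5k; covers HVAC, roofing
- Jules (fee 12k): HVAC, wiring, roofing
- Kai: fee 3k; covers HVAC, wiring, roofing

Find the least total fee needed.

Kai alone covers HVAC, wiring, roofing — every task.
Total fee: 3.

3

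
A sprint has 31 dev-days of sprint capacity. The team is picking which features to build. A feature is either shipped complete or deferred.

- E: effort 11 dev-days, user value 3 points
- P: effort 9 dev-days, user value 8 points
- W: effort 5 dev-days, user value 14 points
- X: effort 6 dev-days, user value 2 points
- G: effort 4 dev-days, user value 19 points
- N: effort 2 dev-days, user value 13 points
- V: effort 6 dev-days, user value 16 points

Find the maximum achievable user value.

P + W + G + N + V: effort 9 + 5 + 4 + 2 + 6 = 26 ≤ 31, user value 8 + 14 + 19 + 13 + 16 = 70.
E + W + G + N + V: effort 11 + 5 + 4 + 2 + 6 = 28 ≤ 31, user value 3 + 14 + 19 + 13 + 16 = 65.
W + X + G + N + V: effort 5 + 6 + 4 + 2 + 6 = 23 ≤ 31, user value 14 + 2 + 19 + 13 + 16 = 64.
Best is P, W, G, N, and V with total user value 70.

70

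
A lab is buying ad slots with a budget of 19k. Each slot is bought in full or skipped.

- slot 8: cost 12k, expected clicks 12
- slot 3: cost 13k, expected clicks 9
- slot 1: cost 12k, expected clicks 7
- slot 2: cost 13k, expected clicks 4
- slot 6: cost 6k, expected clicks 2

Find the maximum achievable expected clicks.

slot 8 + slot 6: cost 12 + 6 = 18 ≤ 19, expected clicks 12 + 2 = 14.
slot 3 + slot 6: cost 13 + 6 = 19 ≤ 19, expected clicks 9 + 2 = 11.
slot 8: cost 12 ≤ 19, expected clicks 12.
Best is slot 8 and slot 6 with total expected clicks 14.

14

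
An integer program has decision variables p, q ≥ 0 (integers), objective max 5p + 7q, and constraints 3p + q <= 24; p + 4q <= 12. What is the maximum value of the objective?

42

(p,q)=(7,1): 3·7+1·1=22≤24, 1·7+4·1=11≤12, objective 42.
(p,q)=(8,0): 3·8+1·0=24≤24, 1·8+4·0=8≤12, objective 40.
(p,q)=(6,1): 3·6+1·1=19≤24, 1·6+4·1=10≤12, objective 37.
Maximum is 42 at (p,q)=(7,1).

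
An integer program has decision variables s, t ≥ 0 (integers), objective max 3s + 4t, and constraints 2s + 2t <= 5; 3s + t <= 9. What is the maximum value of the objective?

8

(s,t)=(0,2): 2·0+2·2=4≤5, 3·0+1·2=2≤9, objective 8.
(s,t)=(1,1): 2·1+2·1=4≤5, 3·1+1·1=4≤9, objective 7.
(s,t)=(0,1): 2·0+2·1=2≤5, 3·0+1·1=1≤9, objective 4.
No feasible integer point exceeds 8.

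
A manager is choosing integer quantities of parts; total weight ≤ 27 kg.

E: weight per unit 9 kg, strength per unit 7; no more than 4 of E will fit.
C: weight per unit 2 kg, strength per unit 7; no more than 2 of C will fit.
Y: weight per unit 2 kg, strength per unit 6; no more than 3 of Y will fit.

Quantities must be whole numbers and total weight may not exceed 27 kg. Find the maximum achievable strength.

C has the best ratio (7/2); taking only C gives at most 2×7 = 14 (stopped by the supply cap of 2).
Mixing does better — 2×E, 2×C, and 2×Y: weight 26 ≤ 27, strength 2·7 + 2·7 + 2·6 = 40.

40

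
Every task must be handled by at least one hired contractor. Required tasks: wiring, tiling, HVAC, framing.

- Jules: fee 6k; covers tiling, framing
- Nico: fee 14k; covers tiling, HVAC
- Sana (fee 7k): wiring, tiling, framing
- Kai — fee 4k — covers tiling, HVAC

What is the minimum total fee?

11

Choose Sana and Kai: together they cover wiring, tiling, HVAC, framing — every task.
Total fee: 7 + 4 = 11.
No cover costs less than 11.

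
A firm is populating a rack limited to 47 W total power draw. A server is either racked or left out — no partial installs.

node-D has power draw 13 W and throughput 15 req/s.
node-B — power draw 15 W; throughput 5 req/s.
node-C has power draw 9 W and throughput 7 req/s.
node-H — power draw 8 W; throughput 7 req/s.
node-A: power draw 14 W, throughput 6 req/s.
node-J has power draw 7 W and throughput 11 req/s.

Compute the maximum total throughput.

Allowing fractional choices, the relaxed optimum would be about 44.3, but servers are indivisible.
node-D + node-H + node-A + node-J: power draw 13 + 8 + 14 + 7 = 42 ≤ 47, throughput 15 + 7 + 6 + 11 = 39.
node-D + node-C + node-A + node-J: power draw 13 + 9 + 14 + 7 = 43 ≤ 47, throughput 15 + 7 + 6 + 11 = 39.
node-D + node-C + node-H + node-J: power draw 13 + 9 + 8 + 7 = 37 ≤ 47, throughput 15 + 7 + 7 + 11 = 40.
Best is node-D, node-C, node-H, and node-J with total throughput 40.

40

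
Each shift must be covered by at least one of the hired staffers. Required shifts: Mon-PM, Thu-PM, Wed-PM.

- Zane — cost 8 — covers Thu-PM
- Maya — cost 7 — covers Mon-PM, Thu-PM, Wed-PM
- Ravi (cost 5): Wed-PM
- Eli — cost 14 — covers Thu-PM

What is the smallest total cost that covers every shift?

7

This is an integer covering problem.
Maya alone covers Mon-PM, Thu-PM, Wed-PM — every shift.
Total cost: 7.
No cover costs less than 7.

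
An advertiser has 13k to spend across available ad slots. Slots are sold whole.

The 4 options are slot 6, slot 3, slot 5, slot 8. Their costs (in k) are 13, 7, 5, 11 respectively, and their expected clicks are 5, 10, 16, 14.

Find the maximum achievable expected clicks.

26

This is an integer program with binary decision variables.
Allowing fractional choices, the relaxed optimum would be about 27.3, but ad slots are indivisible.
slot 5: cost 5 ≤ 13, expected clicks 16.
slot 3 + slot 5: cost 7 + 5 = 12 ≤ 13, expected clicks 10 + 16 = 26.
Best is slot 3 and slot 5 with total expected clicks 26.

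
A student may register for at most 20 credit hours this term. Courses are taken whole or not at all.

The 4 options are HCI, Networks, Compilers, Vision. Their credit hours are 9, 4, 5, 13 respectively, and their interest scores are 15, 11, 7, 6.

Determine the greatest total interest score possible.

HCI + Networks: credit hours 9 + 4 = 13 ≤ 20, interest score 15 + 11 = 26.
HCI + Networks + Compilers: credit hours 9 + 4 + 5 = 18 ≤ 20, interest score 15 + 11 + 7 = 33.
Best is HCI, Networks, and Compilers with total interest score 33.

33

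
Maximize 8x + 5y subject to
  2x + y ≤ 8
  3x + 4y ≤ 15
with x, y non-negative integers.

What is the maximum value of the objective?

32

(x,y)=(4,0) is feasible, giving 32.
(x,y)=(3,1) is feasible, giving 29.
(x,y)=(2,2) is feasible, giving 26.
(x,y)=(3,0) is feasible, giving 24.
No feasible integer point exceeds 32.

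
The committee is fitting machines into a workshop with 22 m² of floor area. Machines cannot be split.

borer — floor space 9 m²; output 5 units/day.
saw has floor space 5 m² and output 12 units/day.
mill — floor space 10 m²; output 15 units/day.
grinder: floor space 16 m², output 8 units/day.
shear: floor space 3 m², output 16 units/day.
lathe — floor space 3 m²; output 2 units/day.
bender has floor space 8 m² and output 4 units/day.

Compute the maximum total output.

Allowing fractional choices, the relaxed optimum would be about 45.6, but machines are indivisible.
saw + mill + shear: floor space 5 + 10 + 3 = 18 ≤ 22, output 12 + 15 + 16 = 43.
saw + mill + shear + lathe: floor space 5 + 10 + 3 + 3 = 21 ≤ 22, output 12 + 15 + 16 + 2 = 45.
borer + mill + shear: floor space 9 + 10 + 3 = 22 ≤ 22, output 5 + 15 + 16 = 36.
Best is saw, mill, shear, and lathe with total output 45.

45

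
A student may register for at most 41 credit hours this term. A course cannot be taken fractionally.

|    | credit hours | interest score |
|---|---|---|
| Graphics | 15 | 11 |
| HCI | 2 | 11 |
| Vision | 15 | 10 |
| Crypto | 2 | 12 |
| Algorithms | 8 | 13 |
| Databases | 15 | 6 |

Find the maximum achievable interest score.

Treat it as a binary knapsack problem.
HCI + Vision + Crypto + Algorithms: credit hours 2 + 15 + 2 + 8 = 27 ≤ 41, interest score 11 + 10 + 12 + 13 = 46.
Graphics + HCI + Crypto + Algorithms: credit hours 15 + 2 + 2 + 8 = 27 ≤ 41, interest score 11 + 11 + 12 + 13 = 47.
Best is Graphics, HCI, Crypto, and Algorithms with total interest score 47.

47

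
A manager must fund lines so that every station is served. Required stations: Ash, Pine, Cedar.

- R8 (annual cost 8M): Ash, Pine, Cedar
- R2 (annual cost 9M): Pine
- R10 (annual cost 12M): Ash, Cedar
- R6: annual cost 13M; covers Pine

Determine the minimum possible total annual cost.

R8 alone covers Ash, Pine, Cedar — every station.
Total annual cost: 8.
No cover costs less than 8.

8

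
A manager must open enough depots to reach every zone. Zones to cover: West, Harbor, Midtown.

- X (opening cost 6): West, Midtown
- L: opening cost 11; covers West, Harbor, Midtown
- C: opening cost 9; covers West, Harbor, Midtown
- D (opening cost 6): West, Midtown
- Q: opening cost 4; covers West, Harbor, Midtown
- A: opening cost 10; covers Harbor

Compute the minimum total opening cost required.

4

Q alone covers West, Harbor, Midtown — every zone.
Total opening cost: 4.
No cover costs less than 4.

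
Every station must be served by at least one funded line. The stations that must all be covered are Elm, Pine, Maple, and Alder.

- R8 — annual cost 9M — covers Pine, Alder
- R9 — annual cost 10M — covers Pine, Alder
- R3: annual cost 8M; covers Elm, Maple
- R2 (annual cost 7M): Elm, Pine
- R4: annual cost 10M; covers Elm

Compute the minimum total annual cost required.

17

The greedy cost-per-new-station heuristic would pick R2, R3, and R8 for 24, but a cheaper cover exists.
Choose R8 and R3: together they cover Elm, Pine, Maple, Alder — every station.
Total annual cost: 9 + 8 = 17.
No cover costs less than 17.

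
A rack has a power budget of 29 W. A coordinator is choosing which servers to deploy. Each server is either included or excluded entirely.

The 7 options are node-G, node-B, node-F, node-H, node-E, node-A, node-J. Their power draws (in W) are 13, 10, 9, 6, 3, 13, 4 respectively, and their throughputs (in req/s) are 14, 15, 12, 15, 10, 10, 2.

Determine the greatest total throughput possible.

node-B + node-F + node-H + node-E: power draw 10 + 9 + 6 + 3 = 28 ≤ 29, throughput 15 + 12 + 15 + 10 = 52.
node-G + node-B + node-H: power draw 13 + 10 + 6 = 29 ≤ 29, throughput 14 + 15 + 15 = 44.
Best is node-B, node-F, node-H, and node-E with total throughput 52.

52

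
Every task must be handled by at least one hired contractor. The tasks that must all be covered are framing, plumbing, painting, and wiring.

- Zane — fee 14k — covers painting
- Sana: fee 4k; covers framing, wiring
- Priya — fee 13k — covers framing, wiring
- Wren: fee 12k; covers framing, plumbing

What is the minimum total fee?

30

Choose Zane, Sana, and Wren: together they cover framing, plumbing, painting, wiring — every task.
Total fee: 14 + 4 + 12 = 30.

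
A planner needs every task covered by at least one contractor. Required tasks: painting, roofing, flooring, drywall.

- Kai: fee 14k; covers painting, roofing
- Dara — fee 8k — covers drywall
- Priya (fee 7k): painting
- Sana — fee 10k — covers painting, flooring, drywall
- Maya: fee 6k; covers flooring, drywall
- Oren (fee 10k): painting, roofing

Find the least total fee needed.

16

This is a weighted set-cover instance.
Choose Maya and Oren: together they cover painting, roofing, flooring, drywall — every task.
Total fee: 6 + 10 = 16.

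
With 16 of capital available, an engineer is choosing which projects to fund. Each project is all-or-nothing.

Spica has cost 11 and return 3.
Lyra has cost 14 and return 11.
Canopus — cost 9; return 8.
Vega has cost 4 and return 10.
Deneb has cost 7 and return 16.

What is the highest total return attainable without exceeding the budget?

Take Vega and Deneb: cost 4 + 7 = 11 ≤ 16, return 10 + 16 = 26.
No other feasible combination does better.

26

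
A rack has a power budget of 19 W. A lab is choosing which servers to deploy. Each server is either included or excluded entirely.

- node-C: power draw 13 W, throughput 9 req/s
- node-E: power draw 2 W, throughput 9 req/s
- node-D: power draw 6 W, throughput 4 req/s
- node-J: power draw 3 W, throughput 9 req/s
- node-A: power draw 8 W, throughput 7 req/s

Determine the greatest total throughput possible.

node-E + node-D + node-J + node-A: power draw 2 + 6 + 3 + 8 = 19 ≤ 19, throughput 9 + 4 + 9 + 7 = 29.
node-C + node-E + node-J: power draw 13 + 2 + 3 = 18 ≤ 19, throughput 9 + 9 + 9 = 27.
node-E + node-J + node-A: power draw 2 + 3 + 8 = 13 ≤ 19, throughput 9 + 9 + 7 = 25.
Best is node-E, node-D, node-J, and node-A with total throughput 29.

29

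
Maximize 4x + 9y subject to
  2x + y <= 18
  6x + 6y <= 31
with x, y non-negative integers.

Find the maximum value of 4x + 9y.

The continuous relaxation peaks at (0, 5.17) with value 46.50; rounding to a feasible lattice point costs some objective.
(x,y)=(0,5): 2·0+1·5=5≤18, 6·0+6·5=30≤31, objective 45.
(x,y)=(1,4): 2·1+1·4=6≤18, 6·1+6·4=30≤31, objective 40.
Maximum is 45 at (x,y)=(0,5).

45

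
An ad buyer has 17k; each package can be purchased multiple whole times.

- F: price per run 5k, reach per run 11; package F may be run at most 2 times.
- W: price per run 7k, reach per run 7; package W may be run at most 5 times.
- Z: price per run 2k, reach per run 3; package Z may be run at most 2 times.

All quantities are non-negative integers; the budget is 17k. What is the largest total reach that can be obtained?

This is a bounded integer knapsack.
Take 2×F and 1×W: price 17 ≤ 17, reach 2·11 + 1·7 = 29.
F has the best ratio (11/5) and is taken to its limit of 2; remaining capacity is filled optimally with the others.

29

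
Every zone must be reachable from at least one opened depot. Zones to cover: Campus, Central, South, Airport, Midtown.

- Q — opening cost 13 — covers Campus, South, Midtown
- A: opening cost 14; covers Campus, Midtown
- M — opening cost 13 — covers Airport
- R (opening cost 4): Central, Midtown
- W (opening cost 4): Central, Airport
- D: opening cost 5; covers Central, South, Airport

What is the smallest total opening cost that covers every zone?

This is a weighted set-cover instance.
The greedy cost-per-new-zone heuristic would pick D, R, and Q for 22, but a cheaper cover exists.
Choose Q and W: together they cover Campus, Central, South, Airport, Midtown — every zone.
Total opening cost: 13 + 4 = 17.
No cover costs less than 17.

17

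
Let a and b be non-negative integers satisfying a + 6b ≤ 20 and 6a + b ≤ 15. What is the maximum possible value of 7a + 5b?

(a,b)=(2,3): 1·2+6·3=20≤20, 6·2+1·3=15≤15, objective 29.
(a,b)=(2,2): 1·2+6·2=14≤20, 6·2+1·2=14≤15, objective 24.
(a,b)=(1,3): 1·1+6·3=19≤20, 6·1+1·3=9≤15, objective 22.
Maximum is 29 at (a,b)=(2,3).

29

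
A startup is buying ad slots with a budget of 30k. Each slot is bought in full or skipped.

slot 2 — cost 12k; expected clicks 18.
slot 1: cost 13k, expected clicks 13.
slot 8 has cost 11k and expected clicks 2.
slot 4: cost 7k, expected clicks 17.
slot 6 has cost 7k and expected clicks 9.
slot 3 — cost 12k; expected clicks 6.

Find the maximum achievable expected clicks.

Treat it as a binary knapsack problem.
slot 2 + slot 8 + slot 4: cost 12 + 11 + 7 = 30 ≤ 30, expected clicks 18 + 2 + 17 = 37.
slot 2 + slot 4 + slot 6: cost 12 + 7 + 7 = 26 ≤ 30, expected clicks 18 + 17 + 9 = 44.
slot 1 + slot 4 + slot 6: cost 13 + 7 + 7 = 27 ≤ 30, expected clicks 13 + 17 + 9 = 39.
Best is slot 2, slot 4, and slot 6 with total expected clicks 44.

44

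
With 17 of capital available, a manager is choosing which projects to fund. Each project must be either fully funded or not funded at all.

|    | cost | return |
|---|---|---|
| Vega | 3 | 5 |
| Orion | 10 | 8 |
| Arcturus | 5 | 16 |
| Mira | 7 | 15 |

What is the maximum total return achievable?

Allowing fractional choices, the relaxed optimum would be about 37.6, but projects are indivisible.
Arcturus + Mira: cost 5 + 7 = 12 ≤ 17, return 16 + 15 = 31.
Orion + Arcturus: cost 10 + 5 = 15 ≤ 17, return 8 + 16 = 24.
Vega + Arcturus + Mira: cost 3 + 5 + 7 = 15 ≤ 17, return 5 + 16 + 15 = 36.
Best is Vega, Arcturus, and Mira with total return 36.

36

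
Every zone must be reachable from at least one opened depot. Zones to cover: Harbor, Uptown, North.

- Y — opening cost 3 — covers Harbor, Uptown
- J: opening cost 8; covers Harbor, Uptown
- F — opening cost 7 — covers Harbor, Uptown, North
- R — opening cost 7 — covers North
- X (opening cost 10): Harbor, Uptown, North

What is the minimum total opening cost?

F alone covers Harbor, Uptown, North — every zone.
Total opening cost: 7.

7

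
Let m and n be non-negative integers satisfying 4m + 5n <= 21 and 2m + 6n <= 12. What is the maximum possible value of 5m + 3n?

25

The continuous relaxation peaks at (5.25, 0) with value 26.25; rounding to a feasible lattice point costs some objective.
(m,n)=(5,0): 4·5+5·0=20≤21, 2·5+6·0=10≤12, objective 25.
(m,n)=(4,0): 4·4+5·0=16≤21, 2·4+6·0=8≤12, objective 20.
The best lattice point is (5,0), giving 25.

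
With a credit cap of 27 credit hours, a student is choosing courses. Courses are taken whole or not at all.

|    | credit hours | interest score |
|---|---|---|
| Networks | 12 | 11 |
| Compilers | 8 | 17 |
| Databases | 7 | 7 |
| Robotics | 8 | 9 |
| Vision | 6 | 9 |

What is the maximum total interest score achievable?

Networks + Compilers + Databases: credit hours 12 + 8 + 7 = 27 ≤ 27, interest score 11 + 17 + 7 = 35.
Compilers + Robotics + Vision: credit hours 8 + 8 + 6 = 22 ≤ 27, interest score 17 + 9 + 9 = 35.
Networks + Compilers + Vision: credit hours 12 + 8 + 6 = 26 ≤ 27, interest score 11 + 17 + 9 = 37.
Best is Networks, Compilers, and Vision with total interest score 37.

37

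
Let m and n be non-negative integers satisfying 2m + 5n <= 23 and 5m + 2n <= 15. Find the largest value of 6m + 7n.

The continuous relaxation peaks at (1.38, 4.05) with value 36.62; rounding to a feasible lattice point costs some objective.
(m,n)=(1,4): 2·1+5·4=22≤23, 5·1+2·4=13≤15, objective 34.
(m,n)=(0,4): 2·0+5·4=20≤23, 5·0+2·4=8≤15, objective 28.
(m,n)=(1,3): 2·1+5·3=17≤23, 5·1+2·3=11≤15, objective 27.
Maximum is 34 at (m,n)=(1,4).

34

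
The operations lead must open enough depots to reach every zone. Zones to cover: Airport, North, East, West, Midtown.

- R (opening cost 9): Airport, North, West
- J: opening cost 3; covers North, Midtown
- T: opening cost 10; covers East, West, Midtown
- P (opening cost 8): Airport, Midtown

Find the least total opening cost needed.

The greedy cost-per-new-zone heuristic would pick J, R, and T for 22, but a cheaper cover exists.
Choose R and T: together they cover Airport, North, East, West, Midtown — every zone.
Total opening cost: 9 + 10 = 19.
No cover costs less than 19.

19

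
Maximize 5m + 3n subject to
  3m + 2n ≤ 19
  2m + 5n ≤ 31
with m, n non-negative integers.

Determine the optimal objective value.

31

The continuous relaxation peaks at (6.33, 0) with value 31.67; rounding to a feasible lattice point costs some objective.
(m,n)=(5,2): 3·5+2·2=19≤19, 2·5+5·2=20≤31, objective 31.
(m,n)=(6,0): 3·6+2·0=18≤19, 2·6+5·0=12≤31, objective 30.
(m,n)=(4,3): 3·4+2·3=18≤19, 2·4+5·3=23≤31, objective 29.
No feasible integer point exceeds 31.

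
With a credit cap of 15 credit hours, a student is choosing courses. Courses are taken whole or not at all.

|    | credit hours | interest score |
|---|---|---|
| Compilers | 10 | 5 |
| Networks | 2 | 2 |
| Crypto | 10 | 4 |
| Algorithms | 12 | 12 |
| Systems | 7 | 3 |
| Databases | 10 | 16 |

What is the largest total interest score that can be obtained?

Take Networks and Databases: credit hours 2 + 10 = 12 ≤ 15, interest score 2 + 16 = 18.
No other feasible combination does better.

18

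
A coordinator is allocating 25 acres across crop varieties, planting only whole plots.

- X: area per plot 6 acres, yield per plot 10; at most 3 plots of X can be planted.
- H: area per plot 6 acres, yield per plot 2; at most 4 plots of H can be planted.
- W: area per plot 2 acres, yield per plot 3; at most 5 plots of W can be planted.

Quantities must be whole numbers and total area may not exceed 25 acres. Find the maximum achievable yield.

X has the best ratio (10/6); taking only X gives at most 3×10 = 30 (stopped by the supply cap of 3).
Mixing does better — 3×X and 3×W: area 24 ≤ 25, yield 3·10 + 3·3 = 39.

39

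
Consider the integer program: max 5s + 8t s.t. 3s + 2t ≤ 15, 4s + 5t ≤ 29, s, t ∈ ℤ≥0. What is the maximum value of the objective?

Relaxing integrality, the LP optimum is 46.40 at (s,t) = (0, 5.8), which is not an integer point.
(s,t)=(1,5): 3·1+2·5=13≤15, 4·1+5·5=29≤29, objective 45.
(s,t)=(2,4): 3·2+2·4=14≤15, 4·2+5·4=28≤29, objective 42.
Maximum is 45 at (s,t)=(1,5).

45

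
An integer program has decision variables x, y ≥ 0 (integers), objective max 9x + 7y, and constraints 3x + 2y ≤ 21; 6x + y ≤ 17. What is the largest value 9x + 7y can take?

Relaxing integrality, the LP optimum is 73.50 at (x,y) = (0, 10.5), which is not an integer point.
(x,y)=(1,9): 3·1+2·9=21≤21, 6·1+1·9=15≤17, objective 72.
(x,y)=(0,10): 3·0+2·10=20≤21, 6·0+1·10=10≤17, objective 70.
(x,y)=(1,8): 3·1+2·8=19≤21, 6·1+1·8=14≤17, objective 65.
Maximum is 72 at (x,y)=(1,9).

72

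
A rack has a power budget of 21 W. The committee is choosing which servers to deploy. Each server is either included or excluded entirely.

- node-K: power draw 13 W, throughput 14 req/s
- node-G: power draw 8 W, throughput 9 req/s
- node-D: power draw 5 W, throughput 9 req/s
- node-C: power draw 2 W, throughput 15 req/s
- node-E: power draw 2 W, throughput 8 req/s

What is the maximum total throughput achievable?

This is an integer program with binary decision variables.
node-K + node-D + node-C: power draw 13 + 5 + 2 = 20 ≤ 21, throughput 14 + 9 + 15 = 38.
node-G + node-D + node-C + node-E: power draw 8 + 5 + 2 + 2 = 17 ≤ 21, throughput 9 + 9 + 15 + 8 = 41.
Best is node-G, node-D, node-C, and node-E with total throughput 41.

41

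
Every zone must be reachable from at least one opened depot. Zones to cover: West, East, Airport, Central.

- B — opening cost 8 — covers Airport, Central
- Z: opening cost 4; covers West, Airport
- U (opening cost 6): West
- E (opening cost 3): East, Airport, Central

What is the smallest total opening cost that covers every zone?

Choose Z and E: together they cover West, East, Airport, Central — every zone.
Total opening cost: 4 + 3 = 7.
No cover costs less than 7.

7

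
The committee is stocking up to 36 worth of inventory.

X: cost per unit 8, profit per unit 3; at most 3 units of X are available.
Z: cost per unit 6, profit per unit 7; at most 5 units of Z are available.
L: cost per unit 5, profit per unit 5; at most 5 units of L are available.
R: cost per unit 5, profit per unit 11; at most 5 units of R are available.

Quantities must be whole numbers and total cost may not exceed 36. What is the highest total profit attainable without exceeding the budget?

67

This is a bounded integer knapsack.
2×L and 5×R: cost 35 ≤ 36, profit 2·5 + 5·11 = 65.
1×Z, 1×L, and 5×R: cost 36 ≤ 36, profit 1·7 + 1·5 + 5·11 = 67.
Best is 67.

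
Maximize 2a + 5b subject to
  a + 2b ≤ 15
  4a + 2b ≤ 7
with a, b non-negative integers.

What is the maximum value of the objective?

15

The continuous relaxation peaks at (0, 3.5) with value 17.50; rounding to a feasible lattice point costs some objective.
(a,b)=(0,3): 1·0+2·3=6≤15, 4·0+2·3=6≤7, objective 15.
(a,b)=(0,2): 1·0+2·2=4≤15, 4·0+2·2=4≤7, objective 10.
The best lattice point is (0,3), giving 15.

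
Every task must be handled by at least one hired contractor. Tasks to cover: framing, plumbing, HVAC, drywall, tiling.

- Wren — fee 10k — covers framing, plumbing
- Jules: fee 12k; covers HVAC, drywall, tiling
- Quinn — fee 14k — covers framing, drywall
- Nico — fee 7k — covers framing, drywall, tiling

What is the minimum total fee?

22

The greedy cost-per-new-task heuristic would pick Nico, Wren, and Jules for 29, but a cheaper cover exists.
Choose Wren and Jules: together they cover framing, plumbing, HVAC, drywall, tiling — every task.
Total fee: 10 + 12 = 22.
No cover costs less than 22.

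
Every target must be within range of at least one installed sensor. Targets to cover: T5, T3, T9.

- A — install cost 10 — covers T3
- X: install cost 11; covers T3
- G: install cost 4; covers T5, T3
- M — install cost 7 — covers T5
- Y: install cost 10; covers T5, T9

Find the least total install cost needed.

Choose G and Y: together they cover T5, T3, T9 — every target.
Total install cost: 4 + 10 = 14.
No cover costs less than 14.

14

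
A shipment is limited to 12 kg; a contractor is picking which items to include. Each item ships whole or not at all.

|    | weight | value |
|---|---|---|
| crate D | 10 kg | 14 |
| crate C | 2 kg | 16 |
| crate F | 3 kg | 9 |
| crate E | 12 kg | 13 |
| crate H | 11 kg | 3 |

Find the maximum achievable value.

Allowing fractional choices, the relaxed optimum would be about 34.8, but items are indivisible.
crate D + crate C: weight 10 + 2 = 12 ≤ 12, value 14 + 16 = 30.
crate C + crate F: weight 2 + 3 = 5 ≤ 12, value 16 + 9 = 25.
Best is crate D and crate C with total value 30.

30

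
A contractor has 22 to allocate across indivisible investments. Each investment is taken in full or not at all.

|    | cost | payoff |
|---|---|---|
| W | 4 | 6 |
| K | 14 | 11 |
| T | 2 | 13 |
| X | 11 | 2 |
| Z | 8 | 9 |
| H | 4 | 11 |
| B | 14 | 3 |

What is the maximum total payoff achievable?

39

Allowing fractional choices, the relaxed optimum would be about 42.1, but investments are indivisible.
W + T + Z + H: cost 4 + 2 + 8 + 4 = 18 ≤ 22, payoff 6 + 13 + 9 + 11 = 39.
K + T + H: cost 14 + 2 + 4 = 20 ≤ 22, payoff 11 + 13 + 11 = 35.
Best is W, T, Z, and H with total payoff 39.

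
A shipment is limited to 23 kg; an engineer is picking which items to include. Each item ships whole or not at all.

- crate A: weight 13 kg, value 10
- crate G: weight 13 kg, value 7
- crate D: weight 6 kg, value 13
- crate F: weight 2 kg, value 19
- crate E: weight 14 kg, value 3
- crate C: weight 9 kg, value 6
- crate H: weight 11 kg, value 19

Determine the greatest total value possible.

crate F + crate C + crate H: weight 2 + 9 + 11 = 22 ≤ 23, value 19 + 6 + 19 = 44.
crate D + crate F + crate H: weight 6 + 2 + 11 = 19 ≤ 23, value 13 + 19 + 19 = 51.
Best is crate D, crate F, and crate H with total value 51.

51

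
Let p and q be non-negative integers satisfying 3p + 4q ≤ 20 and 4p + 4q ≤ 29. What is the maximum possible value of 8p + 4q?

The continuous relaxation peaks at (6.67, 0) with value 53.33; rounding to a feasible lattice point costs some objective.
(p,q)=(6,0): 3·6+4·0=18≤20, 4·6+4·0=24≤29, objective 48.
(p,q)=(5,1): 3·5+4·1=19≤20, 4·5+4·1=24≤29, objective 44.
(p,q)=(5,0): 3·5+4·0=15≤20, 4·5+4·0=20≤29, objective 40.
No feasible integer point exceeds 48.

48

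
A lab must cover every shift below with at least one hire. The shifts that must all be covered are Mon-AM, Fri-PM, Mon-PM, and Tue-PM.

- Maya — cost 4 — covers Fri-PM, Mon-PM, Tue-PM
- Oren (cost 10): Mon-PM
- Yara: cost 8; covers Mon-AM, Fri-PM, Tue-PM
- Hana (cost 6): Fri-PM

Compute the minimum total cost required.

This is an integer covering problem.
Choose Maya and Yara: together they cover Mon-AM, Fri-PM, Mon-PM, Tue-PM — every shift.
Total cost: 4 + 8 = 12.
No cover costs less than 12.

12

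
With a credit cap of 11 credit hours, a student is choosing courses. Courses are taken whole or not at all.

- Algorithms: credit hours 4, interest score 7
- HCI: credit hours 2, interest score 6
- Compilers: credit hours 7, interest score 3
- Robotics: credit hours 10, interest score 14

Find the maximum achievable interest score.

This is a 0-1 knapsack instance.
Algorithms + Compilers: credit hours 4 + 7 = 11 ≤ 11, interest score 7 + 3 = 10.
Robotics: credit hours 10 ≤ 11, interest score 14.
Algorithms + HCI: credit hours 4 + 2 = 6 ≤ 11, interest score 7 + 6 = 13.
Best is Robotics with total interest score 14.

14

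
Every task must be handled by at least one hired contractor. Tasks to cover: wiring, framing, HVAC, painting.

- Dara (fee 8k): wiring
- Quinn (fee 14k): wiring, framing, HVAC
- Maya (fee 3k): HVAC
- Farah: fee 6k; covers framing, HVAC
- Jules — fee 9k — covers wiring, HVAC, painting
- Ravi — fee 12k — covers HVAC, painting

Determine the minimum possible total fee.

15

This is an integer covering problem.
The greedy cost-per-new-task heuristic would pick Maya, Jules, and Farah for 18, but a cheaper cover exists.
Choose Farah and Jules: together they cover wiring, framing, HVAC, painting — every task.
Total fee: 6 + 9 = 15.
No cover costs less than 15.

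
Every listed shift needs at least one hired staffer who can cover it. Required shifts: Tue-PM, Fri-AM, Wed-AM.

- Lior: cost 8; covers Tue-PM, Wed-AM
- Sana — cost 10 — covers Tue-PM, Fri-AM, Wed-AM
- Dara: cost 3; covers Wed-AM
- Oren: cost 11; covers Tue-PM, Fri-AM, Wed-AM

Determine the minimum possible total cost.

This is an integer covering problem.
The greedy cost-per-new-shift heuristic would pick Dara and Sana for 13, but a cheaper cover exists.
Sana alone covers Tue-PM, Fri-AM, Wed-AM — every shift.
Total cost: 10.
No cover costs less than 10.

10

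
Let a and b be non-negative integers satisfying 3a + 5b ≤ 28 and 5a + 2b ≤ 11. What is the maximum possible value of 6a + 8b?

Relaxing integrality, the LP optimum is 44.00 at (a,b) = (0, 5.5), which is not an integer point.
(a,b)=(0,5): 3·0+5·5=25≤28, 5·0+2·5=10≤11, objective 40.
(a,b)=(0,4): 3·0+5·4=20≤28, 5·0+2·4=8≤11, objective 32.
The best lattice point is (0,5), giving 40.

40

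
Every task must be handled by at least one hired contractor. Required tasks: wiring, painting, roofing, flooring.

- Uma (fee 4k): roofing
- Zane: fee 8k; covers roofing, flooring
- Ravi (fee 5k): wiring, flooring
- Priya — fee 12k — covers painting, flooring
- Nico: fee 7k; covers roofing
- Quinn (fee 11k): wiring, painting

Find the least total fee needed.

19

The greedy cost-per-new-task heuristic would pick Ravi, Uma, and Quinn for 20, but a cheaper cover exists.
Choose Zane and Quinn: together they cover wiring, painting, roofing, flooring — every task.
Total fee: 8 + 11 = 19.
No cover costs less than 19.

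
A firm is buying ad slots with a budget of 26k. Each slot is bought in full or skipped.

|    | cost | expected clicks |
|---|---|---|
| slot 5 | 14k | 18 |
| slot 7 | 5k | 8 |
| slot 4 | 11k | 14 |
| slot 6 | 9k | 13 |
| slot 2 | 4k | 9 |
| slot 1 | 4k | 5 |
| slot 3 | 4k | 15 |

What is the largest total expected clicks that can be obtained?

Allowing fractional choices, the relaxed optimum would be about 50.1, but ad slots are indivisible.
slot 5 + slot 2 + slot 1 + slot 3: cost 14 + 4 + 4 + 4 = 26 ≤ 26, expected clicks 18 + 9 + 5 + 15 = 47.
slot 7 + slot 6 + slot 2 + slot 1 + slot 3: cost 5 + 9 + 4 + 4 + 4 = 26 ≤ 26, expected clicks 8 + 13 + 9 + 5 + 15 = 50.
slot 7 + slot 4 + slot 2 + slot 3: cost 5 + 11 + 4 + 4 = 24 ≤ 26, expected clicks 8 + 14 + 9 + 15 = 46.
Best is slot 7, slot 6, slot 2, slot 1, and slot 3 with total expected clicks 50.

50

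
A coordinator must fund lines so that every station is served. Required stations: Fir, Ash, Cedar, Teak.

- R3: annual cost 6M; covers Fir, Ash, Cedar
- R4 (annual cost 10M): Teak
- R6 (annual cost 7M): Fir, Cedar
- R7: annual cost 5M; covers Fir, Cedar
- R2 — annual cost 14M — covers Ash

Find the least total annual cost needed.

Choose R3 and R4: together they cover Fir, Ash, Cedar, Teak — every station.
Total annual cost: 6 + 10 = 16.
No cover costs less than 16.

16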